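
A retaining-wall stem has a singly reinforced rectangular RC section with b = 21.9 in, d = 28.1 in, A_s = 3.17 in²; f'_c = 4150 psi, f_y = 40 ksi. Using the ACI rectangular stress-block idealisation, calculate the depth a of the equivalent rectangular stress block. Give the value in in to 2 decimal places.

T = A_s f_y = 3.17 × 40 = 126.8 kips.
a = T/(0.85 f'_c b) = 126.8/(0.85 × 4.15 × 21.9) = 1.64 in.

a ≈ 1.64 in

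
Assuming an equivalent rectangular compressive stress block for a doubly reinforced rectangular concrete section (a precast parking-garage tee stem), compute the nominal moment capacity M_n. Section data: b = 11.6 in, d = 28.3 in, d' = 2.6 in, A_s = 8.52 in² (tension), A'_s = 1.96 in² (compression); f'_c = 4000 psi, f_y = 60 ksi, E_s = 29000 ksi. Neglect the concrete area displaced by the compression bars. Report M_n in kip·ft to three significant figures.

Assume both steels yield.
a = (A_s − A'_s) f_y/(0.85 f'_c b) = (8.52 − 1.96) × 60/(0.85 × 4 × 11.6) = 9.980 in.
c = a/β₁ = 9.980/0.85 = 11.741 in; ε'_s = 0.003(c − d')/c = 0.0023 ≥ ε_y = 0.0021, so the compression steel yields.
M_n = (A_s − A'_s) f_y (d − a/2) + A'_s f_y (d − d') = 393.6 × (28.3 − 4.99) + 117.6 × (28.3 − 2.6) = 9174.8 + 3022.3 = 12197.1 kip·in = 12197.1/12 = 1016.43 kip·ft.

M_n ≈ 1020 kip·ft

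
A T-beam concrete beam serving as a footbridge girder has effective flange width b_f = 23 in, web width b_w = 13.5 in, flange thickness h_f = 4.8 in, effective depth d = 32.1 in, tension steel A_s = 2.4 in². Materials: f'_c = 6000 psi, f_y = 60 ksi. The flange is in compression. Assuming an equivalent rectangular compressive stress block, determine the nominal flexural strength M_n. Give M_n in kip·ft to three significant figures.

Tension: T = A_s f_y = 2.4 × 60 = 144 kips.
Try a within the flange: a = T/(0.85 f'_c b_f) = 144/(0.85 × 6 × 23) = 1.228 in.
Since a = 1.228 ≤ h_f = 4.8 in, the stress block lies entirely in the flange; analyse as a rectangular beam of width b_f.
M_n = T(d − a/2) = 144 × (32.1 − 0.614) = 4534.0 kip·in.
M_n = 4534.0/12 = 377.83 kip·ft.

M_n ≈ 378 kip·ft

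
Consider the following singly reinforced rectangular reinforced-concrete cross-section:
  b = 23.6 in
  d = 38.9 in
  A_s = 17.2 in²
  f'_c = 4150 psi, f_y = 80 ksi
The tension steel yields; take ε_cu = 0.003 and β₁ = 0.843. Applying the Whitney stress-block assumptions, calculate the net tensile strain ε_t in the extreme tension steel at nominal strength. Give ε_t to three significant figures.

a = A_s f_y/(0.85 f'_c b) = 16.529 in.
β₁ = 0.843, so c = a/β₁ = 16.529/0.843 = 19.607 in.
From the linear strain diagram with ε_cu = 0.003: ε_t = 0.003 (d − c)/c = 0.003 × (38.9 − 19.607)/19.607 = 0.00295.
ε_t < 0.004 — the section is over-reinforced for flexure under ACI limits.

ε_t ≈ 0.00295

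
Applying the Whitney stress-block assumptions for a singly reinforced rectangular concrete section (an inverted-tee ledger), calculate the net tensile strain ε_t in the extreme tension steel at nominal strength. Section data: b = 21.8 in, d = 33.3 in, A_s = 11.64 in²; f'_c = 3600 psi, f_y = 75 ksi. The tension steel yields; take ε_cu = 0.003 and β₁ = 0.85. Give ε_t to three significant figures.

a = A_s f_y/(0.85 f'_c b) = 13.087 in.
β₁ = 0.85, so c = a/β₁ = 13.087/0.85 = 15.396 in.
From the linear strain diagram with ε_cu = 0.003: ε_t = 0.003 (d − c)/c = 0.003 × (33.3 − 15.396)/15.396 = 0.00349.
ε_t < 0.004 — the section is over-reinforced for flexure under ACI limits.

ε_t ≈ 0.00349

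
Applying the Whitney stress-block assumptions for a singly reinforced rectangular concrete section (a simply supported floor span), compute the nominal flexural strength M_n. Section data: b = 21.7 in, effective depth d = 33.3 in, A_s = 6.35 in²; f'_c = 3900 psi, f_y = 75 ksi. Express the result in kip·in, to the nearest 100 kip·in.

M_n ≈ 14300 kip·in

T = A_s f_y = 6.35 × 75 = 476.25 kips.
a = T/(0.85 f'_c b) = 476.25/(0.85 × 3.9 × 21.7) = 6.621 in.
M_n = T(d − a/2) = 476.25 × (33.3 − 3.3105) = 14282.5 kip·in.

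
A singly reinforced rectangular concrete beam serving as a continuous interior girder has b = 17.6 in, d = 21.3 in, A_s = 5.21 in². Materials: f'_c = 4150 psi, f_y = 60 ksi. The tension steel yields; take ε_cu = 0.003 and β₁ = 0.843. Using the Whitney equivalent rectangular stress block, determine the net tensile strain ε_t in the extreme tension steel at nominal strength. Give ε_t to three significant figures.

ε_t ≈ 0.00770

a = A_s f_y/(0.85 f'_c b) = 5.035 in.
β₁ = 0.843, so c = a/β₁ = 5.035/0.843 = 5.973 in.
From the linear strain diagram with ε_cu = 0.003: ε_t = 0.003 (d − c)/c = 0.003 × (21.3 − 5.973)/5.973 = 0.00770.
Since ε_t ≥ 0.005, the section is tension-controlled.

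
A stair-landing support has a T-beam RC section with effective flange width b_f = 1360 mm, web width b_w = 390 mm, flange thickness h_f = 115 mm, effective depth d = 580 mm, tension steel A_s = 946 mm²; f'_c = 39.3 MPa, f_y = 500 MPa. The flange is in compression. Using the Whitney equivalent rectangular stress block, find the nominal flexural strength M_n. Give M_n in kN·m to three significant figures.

M_n ≈ 272 kN·m

Tension: T = A_s f_y = 946 × 500 = 473000 N.
Try a within the flange: a = T/(0.85 f'_c b_f) = 473000/(0.85 × 39.3 × 1360) = 10.41 mm.
Since a = 10.41 ≤ h_f = 115 mm, the stress block lies entirely in the flange; analyse as a rectangular beam of width b_f.
M_n = T(d − a/2) = 473000 × (580 − 5.205) = 271.88 × 10⁶ N·mm.
M_n = 271.88 kN·m.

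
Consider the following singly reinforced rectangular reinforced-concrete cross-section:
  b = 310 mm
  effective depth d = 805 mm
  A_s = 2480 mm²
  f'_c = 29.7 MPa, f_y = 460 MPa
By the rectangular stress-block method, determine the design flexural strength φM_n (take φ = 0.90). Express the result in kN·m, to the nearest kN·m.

φM_n ≈ 752 kN·m

T = A_s f_y = 2480 × 460 = 1140800 N = 1140.8 kN.
From C = T: a = T/(0.85 f'_c b) = 1140800/(0.85 × 29.7 × 310) = 145.77 mm.
M_n = T(d − a/2) = 1140.8 kN × (805 − 72.885) mm = 835.20 kN·m.
φM_n = 0.90 × 835.20 = 751.68 kN·m.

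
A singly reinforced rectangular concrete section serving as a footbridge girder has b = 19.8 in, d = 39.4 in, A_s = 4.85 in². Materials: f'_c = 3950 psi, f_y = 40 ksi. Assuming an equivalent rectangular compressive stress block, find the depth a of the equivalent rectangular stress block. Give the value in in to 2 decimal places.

T = A_s f_y = 4.85 × 40 = 194 kips.
a = T/(0.85 f'_c b) = 194/(0.85 × 3.95 × 19.8) = 2.92 in.

a ≈ 2.92 in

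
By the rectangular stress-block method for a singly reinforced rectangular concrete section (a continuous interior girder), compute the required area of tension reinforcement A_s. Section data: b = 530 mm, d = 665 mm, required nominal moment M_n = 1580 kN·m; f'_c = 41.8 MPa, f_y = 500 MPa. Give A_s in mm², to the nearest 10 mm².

A_s ≈ 5320 mm²

With M_n = 0.85 f'_c a b (d − a/2), solve the quadratic for a:
a = d − √(d² − 2M_n/(0.85 f'_c b)) = 665 − √(665² − 2 × 1580×10⁶/(0.85 × 41.8 × 530)) = 141.15 mm.
A_s = 0.85 f'_c a b / f_y = 0.85 × 41.8 × 141.15 × 530 / 500 = 5316.0 mm².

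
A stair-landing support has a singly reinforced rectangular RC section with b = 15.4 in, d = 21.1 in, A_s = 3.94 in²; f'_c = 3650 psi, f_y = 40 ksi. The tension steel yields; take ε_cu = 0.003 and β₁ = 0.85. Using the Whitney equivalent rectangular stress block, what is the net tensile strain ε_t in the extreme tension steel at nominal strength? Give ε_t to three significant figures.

ε_t ≈ 0.0133

a = A_s f_y/(0.85 f'_c b) = 3.299 in.
β₁ = 0.85, so c = a/β₁ = 3.299/0.85 = 3.881 in.
From the linear strain diagram with ε_cu = 0.003: ε_t = 0.003 (d − c)/c = 0.003 × (21.1 − 3.881)/3.881 = 0.0133.
Since ε_t ≥ 0.005, the section is tension-controlled.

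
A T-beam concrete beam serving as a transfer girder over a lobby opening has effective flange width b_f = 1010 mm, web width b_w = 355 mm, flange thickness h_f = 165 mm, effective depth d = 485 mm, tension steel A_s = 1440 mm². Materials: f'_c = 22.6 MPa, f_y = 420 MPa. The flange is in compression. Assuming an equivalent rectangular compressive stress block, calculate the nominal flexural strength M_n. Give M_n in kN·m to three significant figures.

Tension: T = A_s f_y = 1440 × 420 = 604800 N.
Try a within the flange: a = T/(0.85 f'_c b_f) = 604800/(0.85 × 22.6 × 1010) = 31.17 mm.
Since a = 31.17 ≤ h_f = 165 mm, the stress block lies entirely in the flange; analyse as a rectangular beam of width b_f.
M_n = T(d − a/2) = 604800 × (485 − 15.585) = 283.90 × 10⁶ N·mm.
M_n = 283.90 kN·m.

M_n ≈ 284 kN·m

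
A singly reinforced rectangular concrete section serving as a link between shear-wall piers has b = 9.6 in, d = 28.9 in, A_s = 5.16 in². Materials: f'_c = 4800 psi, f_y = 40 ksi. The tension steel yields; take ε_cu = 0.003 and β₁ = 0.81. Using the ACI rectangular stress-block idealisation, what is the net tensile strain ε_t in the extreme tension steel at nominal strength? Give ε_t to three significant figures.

ε_t ≈ 0.0103

a = A_s f_y/(0.85 f'_c b) = 5.270 in.
β₁ = 0.81, so c = a/β₁ = 5.270/0.81 = 6.506 in.
From the linear strain diagram with ε_cu = 0.003: ε_t = 0.003 (d − c)/c = 0.003 × (28.9 − 6.506)/6.506 = 0.0103.
Since ε_t ≥ 0.005, the section is tension-controlled.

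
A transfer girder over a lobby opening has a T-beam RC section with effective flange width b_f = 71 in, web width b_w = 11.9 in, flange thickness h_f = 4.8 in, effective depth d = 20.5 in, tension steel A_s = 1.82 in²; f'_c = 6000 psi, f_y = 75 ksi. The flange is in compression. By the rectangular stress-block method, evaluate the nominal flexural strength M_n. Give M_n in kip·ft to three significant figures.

Tension: T = A_s f_y = 1.82 × 75 = 136.5 kips.
Try a within the flange: a = T/(0.85 f'_c b_f) = 136.5/(0.85 × 6 × 71) = 0.377 in.
Since a = 0.377 ≤ h_f = 4.8 in, the stress block lies entirely in the flange; analyse as a rectangular beam of width b_f.
M_n = T(d − a/2) = 136.5 × (20.5 − 0.1885) = 2772.5 kip·in.
M_n = 2772.5/12 = 231.04 kip·ft.

M_n ≈ 231 kip·ft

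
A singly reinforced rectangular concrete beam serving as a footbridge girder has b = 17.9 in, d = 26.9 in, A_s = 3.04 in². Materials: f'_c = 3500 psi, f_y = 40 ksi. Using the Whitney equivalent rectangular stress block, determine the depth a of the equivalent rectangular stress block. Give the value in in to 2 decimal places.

a ≈ 2.28 in

T = A_s f_y = 3.04 × 40 = 121.6 kips.
a = T/(0.85 f'_c b) = 121.6/(0.85 × 3.5 × 17.9) = 2.28 in.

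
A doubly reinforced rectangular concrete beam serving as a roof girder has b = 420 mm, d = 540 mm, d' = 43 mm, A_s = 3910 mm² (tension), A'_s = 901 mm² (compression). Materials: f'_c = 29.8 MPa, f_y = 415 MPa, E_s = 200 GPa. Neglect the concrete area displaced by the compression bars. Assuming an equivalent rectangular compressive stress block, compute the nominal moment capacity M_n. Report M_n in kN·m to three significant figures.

Assume both tension and compression steel yield.
Net tension couple steel: A_s − A'_s = 3009 mm².
a = (A_s − A'_s) f_y / (0.85 f'_c b) = 1248735/(0.85 × 29.8 × 420) = 117.38 mm.
c = a/β₁ = 117.38/0.837 = 140.24 mm; ε'_s = 0.003(c − d')/c = 0.0021 ≥ f_y/E_s = 0.0021, so compression steel does yield.
M_n = (A_s − A'_s) f_y (d − a/2) + A'_s f_y (d − d') = [1248735 × (540 − 58.69) + 373915 × (540 − 43)] × 10⁻⁶ = 601.03 + 185.84 = 786.87 kN·m.

M_n ≈ 787 kN·m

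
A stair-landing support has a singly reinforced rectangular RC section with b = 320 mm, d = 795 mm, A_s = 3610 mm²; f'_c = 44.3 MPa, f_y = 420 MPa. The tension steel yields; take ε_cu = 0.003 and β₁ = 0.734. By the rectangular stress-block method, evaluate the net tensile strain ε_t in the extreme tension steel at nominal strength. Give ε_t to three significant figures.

a = A_s f_y/(0.85 f'_c b) = 125.83 mm.
β₁ = 0.734, so c = a/β₁ = 125.83/0.734 = 171.43 mm.
From the linear strain diagram with ε_cu = 0.003: ε_t = 0.003 (d − c)/c = 0.003 × (795 − 171.43)/171.43 = 0.0109.
Since ε_t ≥ 0.005, the section is tension-controlled.

ε_t ≈ 0.0109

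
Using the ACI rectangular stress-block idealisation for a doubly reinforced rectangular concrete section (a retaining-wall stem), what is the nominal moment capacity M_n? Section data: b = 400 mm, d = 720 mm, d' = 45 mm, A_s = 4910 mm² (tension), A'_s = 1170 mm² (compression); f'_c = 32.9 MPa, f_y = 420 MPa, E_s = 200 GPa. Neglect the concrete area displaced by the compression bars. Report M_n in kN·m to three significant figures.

M_n ≈ 1350 kN·m

Assume both tension and compression steel yield.
Net tension couple steel: A_s − A'_s = 3740 mm².
a = (A_s − A'_s) f_y / (0.85 f'_c b) = 1570800/(0.85 × 32.9 × 400) = 140.43 mm.
c = a/β₁ = 140.43/0.815 = 172.31 mm; ε'_s = 0.003(c − d')/c = 0.0022 ≥ f_y/E_s = 0.0021, so compression steel does yield.
M_n = (A_s − A'_s) f_y (d − a/2) + A'_s f_y (d − d') = [1570800 × (720 − 70.215) + 491400 × (720 − 45)] × 10⁻⁶ = 1020.68 + 331.70 = 1352.38 kN·m.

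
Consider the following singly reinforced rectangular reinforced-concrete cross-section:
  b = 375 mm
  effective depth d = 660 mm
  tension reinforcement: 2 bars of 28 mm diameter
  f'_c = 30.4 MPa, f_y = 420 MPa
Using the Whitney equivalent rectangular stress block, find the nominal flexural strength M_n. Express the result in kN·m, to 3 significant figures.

A_s = 2 × 616 = 1232 mm².
T = A_s f_y = 1232 × 420 = 517440 N = 517.44 kN.
From C = T: a = T/(0.85 f'_c b) = 517440/(0.85 × 30.4 × 375) = 53.40 mm.
M_n = T(d − a/2) = 517.44 kN × (660 − 26.7) mm = 327.69 kN·m.

M_n ≈ 328 kN·m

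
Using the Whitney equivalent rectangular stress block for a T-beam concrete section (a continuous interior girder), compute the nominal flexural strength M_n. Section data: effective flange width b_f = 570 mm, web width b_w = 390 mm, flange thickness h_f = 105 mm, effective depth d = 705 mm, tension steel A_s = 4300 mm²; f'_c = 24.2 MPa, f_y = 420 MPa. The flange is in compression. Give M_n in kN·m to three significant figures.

M_n ≈ 1130 kN·m

Tension: T = A_s f_y = 4300 × 420 = 1806000 N.
Try a within the flange: a = T/(0.85 f'_c b_f) = 1806000/(0.85 × 24.2 × 570) = 154.03 mm.
a = 154.03 > h_f = 105 mm: the block extends into the web. Split into flange-overhang and web parts.
C_f = 0.85 f'_c (b_f − b_w) h_f = 0.85 × 24.2 × (570 − 390) × 105 = 388773 N.
Remaining web compression depth: a_w = (T − C_f)/(0.85 f'_c b_w) = (1806000 − 388773)/(0.85 × 24.2 × 390) = 176.66 mm.
M_n = C_f(d − h_f/2) + (T − C_f)(d − a_w/2) = 388773 × (705 − 52.5) + 1417227 × (705 − 88.33) = 253.67 + 873.96 = 1127.63 × 10⁶ N·mm.
M_n = 1127.63 kN·m.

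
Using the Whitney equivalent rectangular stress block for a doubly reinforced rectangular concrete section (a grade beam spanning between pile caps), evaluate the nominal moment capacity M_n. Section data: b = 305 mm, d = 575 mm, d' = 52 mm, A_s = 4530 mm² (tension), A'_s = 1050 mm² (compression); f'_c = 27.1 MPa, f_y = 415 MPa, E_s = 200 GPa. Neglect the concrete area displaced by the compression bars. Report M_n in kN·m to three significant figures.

Assume both tension and compression steel yield.
Net tension couple steel: A_s − A'_s = 3480 mm².
a = (A_s − A'_s) f_y / (0.85 f'_c b) = 1444200/(0.85 × 27.1 × 305) = 205.56 mm.
c = a/β₁ = 205.56/0.85 = 241.84 mm; ε'_s = 0.003(c − d')/c = 0.0024 ≥ f_y/E_s = 0.0021, so compression steel does yield.
M_n = (A_s − A'_s) f_y (d − a/2) + A'_s f_y (d − d') = [1444200 × (575 − 102.78) + 435750 × (575 − 52)] × 10⁻⁶ = 681.98 + 227.90 = 909.88 kN·m.

M_n ≈ 910 kN·m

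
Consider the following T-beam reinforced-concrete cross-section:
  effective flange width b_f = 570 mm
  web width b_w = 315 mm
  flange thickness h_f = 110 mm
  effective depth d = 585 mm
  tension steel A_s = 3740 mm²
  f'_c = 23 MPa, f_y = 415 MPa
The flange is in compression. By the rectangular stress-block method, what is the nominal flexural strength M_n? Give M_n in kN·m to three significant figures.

Tension: T = A_s f_y = 3740 × 415 = 1552100 N.
Try a within the flange: a = T/(0.85 f'_c b_f) = 1552100/(0.85 × 23 × 570) = 139.28 mm.
a = 139.28 > h_f = 110 mm: the block extends into the web. Split into flange-overhang and web parts.
C_f = 0.85 f'_c (b_f − b_w) h_f = 0.85 × 23 × (570 − 315) × 110 = 548378 N.
Remaining web compression depth: a_w = (T − C_f)/(0.85 f'_c b_w) = (1552100 − 548378)/(0.85 × 23 × 315) = 162.99 mm.
M_n = C_f(d − h_f/2) + (T − C_f)(d − a_w/2) = 548378 × (585 − 55) + 1003722 × (585 − 81.495) = 290.64 + 505.38 = 796.02 × 10⁶ N·mm.
M_n = 796.02 kN·m.

M_n ≈ 796 kN·m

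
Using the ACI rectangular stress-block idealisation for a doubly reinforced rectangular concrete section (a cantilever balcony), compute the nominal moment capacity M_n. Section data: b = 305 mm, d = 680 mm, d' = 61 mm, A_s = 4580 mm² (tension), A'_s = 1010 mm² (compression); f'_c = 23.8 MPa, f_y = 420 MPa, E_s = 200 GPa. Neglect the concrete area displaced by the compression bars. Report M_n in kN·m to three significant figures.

Assume both tension and compression steel yield.
Net tension couple steel: A_s − A'_s = 3570 mm².
a = (A_s − A'_s) f_y / (0.85 f'_c b) = 1499400/(0.85 × 23.8 × 305) = 243.01 mm.
c = a/β₁ = 243.01/0.85 = 285.89 mm; ε'_s = 0.003(c − d')/c = 0.0024 ≥ f_y/E_s = 0.0021, so compression steel does yield.
M_n = (A_s − A'_s) f_y (d − a/2) + A'_s f_y (d − d') = [1499400 × (680 − 121.505) + 424200 × (680 − 61)] × 10⁻⁶ = 837.41 + 262.58 = 1099.99 kN·m.

M_n ≈ 1100 kN·m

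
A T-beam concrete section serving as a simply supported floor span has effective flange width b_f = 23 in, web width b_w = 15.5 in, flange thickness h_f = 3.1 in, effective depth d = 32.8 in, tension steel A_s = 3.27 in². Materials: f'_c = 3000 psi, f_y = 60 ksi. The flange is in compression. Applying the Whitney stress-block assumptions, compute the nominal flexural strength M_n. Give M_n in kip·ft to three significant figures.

M_n ≈ 509 kip·ft

Tension: T = A_s f_y = 3.27 × 60 = 196.2 kips.
Try a within the flange: a = T/(0.85 f'_c b_f) = 196.2/(0.85 × 3 × 23) = 3.345 in.
a = 3.345 > h_f = 3.1 in: the block extends into the web. Split into flange-overhang and web parts.
C_f = 0.85 f'_c (b_f − b_w) h_f = 0.85 × 3 × (23 − 15.5) × 3.1 = 59.3 kips.
Remaining web compression depth: a_w = (T − C_f)/(0.85 f'_c b_w) = (196.2 − 59.3)/(0.85 × 3 × 15.5) = 3.464 in.
M_n = C_f(d − h_f/2) + (T − C_f)(d − a_w/2) = 59.3 × (32.8 − 1.55) + 136.9 × (32.8 − 1.732) = 1853.1 + 4253.2 = 6106.3 kip·in.
M_n = 6106.3/12 = 508.86 kip·ft.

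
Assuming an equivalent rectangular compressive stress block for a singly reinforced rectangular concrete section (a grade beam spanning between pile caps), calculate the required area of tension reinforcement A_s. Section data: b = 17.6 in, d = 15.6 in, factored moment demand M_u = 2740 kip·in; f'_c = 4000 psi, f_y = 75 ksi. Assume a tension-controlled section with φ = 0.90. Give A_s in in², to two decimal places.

M_n = M_u/φ = 2740/0.90 = 3044.44 kip·in.
From M_n = 0.85 f'_c a b (d − a/2):
a = d − √(d² − 2M_n/(0.85 f'_c b)) = 15.6 − √(15.6² − 2 × 3044.44/(0.85 × 4 × 17.6)) = 3.700 in.
A_s = 0.85 f'_c a b / f_y = 0.85 × 4 × 3.700 × 17.6 / 75 = 2.952 in².

A_s ≈ 2.95 in²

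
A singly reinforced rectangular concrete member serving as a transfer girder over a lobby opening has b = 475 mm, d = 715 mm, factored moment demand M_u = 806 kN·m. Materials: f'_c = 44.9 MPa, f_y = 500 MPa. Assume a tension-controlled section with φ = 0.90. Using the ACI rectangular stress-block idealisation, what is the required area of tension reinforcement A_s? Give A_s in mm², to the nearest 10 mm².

A_s ≈ 2640 mm²

M_n = M_u/φ = 806/0.90 = 895.556 kN·m.
With M_n = 0.85 f'_c a b (d − a/2), solve the quadratic for a:
a = d − √(d² − 2M_n/(0.85 f'_c b)) = 715 − √(715² − 2 × 895.556×10⁶/(0.85 × 44.9 × 475)) = 72.80 mm.
A_s = 0.85 f'_c a b / f_y = 0.85 × 44.9 × 72.80 × 475 / 500 = 2639.5 mm².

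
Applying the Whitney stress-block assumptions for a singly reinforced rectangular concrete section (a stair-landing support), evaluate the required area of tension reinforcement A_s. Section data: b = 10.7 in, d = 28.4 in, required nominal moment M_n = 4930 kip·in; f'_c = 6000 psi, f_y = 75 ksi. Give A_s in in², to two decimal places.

From M_n = 0.85 f'_c a b (d − a/2):
a = d − √(d² − 2M_n/(0.85 f'_c b)) = 28.4 − √(28.4² − 2 × 4930/(0.85 × 6 × 10.7)) = 3.383 in.
A_s = 0.85 f'_c a b / f_y = 0.85 × 6 × 3.383 × 10.7 / 75 = 2.461 in².

A_s ≈ 2.46 in²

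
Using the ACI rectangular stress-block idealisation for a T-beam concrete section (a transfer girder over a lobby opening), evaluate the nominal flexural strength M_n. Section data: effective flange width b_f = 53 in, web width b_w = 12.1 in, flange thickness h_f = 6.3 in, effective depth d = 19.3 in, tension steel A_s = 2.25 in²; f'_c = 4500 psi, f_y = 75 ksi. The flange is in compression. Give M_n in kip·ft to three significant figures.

Tension: T = A_s f_y = 2.25 × 75 = 168.75 kips.
Try a within the flange: a = T/(0.85 f'_c b_f) = 168.75/(0.85 × 4.5 × 53) = 0.832 in.
Since a = 0.832 ≤ h_f = 6.3 in, the stress block lies entirely in the flange; analyse as a rectangular beam of width b_f.
M_n = T(d − a/2) = 168.75 × (19.3 − 0.416) = 3186.7 kip·in.
M_n = 3186.7/12 = 265.56 kip·ft.

M_n ≈ 266 kip·ft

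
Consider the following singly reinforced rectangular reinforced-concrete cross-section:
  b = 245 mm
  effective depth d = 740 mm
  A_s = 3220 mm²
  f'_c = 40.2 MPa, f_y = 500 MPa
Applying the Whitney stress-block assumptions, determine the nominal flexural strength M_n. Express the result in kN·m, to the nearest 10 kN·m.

T = A_s f_y = 3220 × 500 = 1610000 N = 1610 kN.
From C = T: a = T/(0.85 f'_c b) = 1610000/(0.85 × 40.2 × 245) = 192.32 mm.
M_n = T(d − a/2) = 1610 kN × (740 − 96.16) mm = 1036.58 kN·m.

M_n ≈ 1040 kN·m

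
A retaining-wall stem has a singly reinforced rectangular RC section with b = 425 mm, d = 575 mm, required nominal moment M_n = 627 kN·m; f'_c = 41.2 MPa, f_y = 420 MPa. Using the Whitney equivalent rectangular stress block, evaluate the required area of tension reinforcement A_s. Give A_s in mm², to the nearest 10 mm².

With M_n = 0.85 f'_c a b (d − a/2), solve the quadratic for a:
a = d − √(d² − 2M_n/(0.85 f'_c b)) = 575 − √(575² − 2 × 627×10⁶/(0.85 × 41.2 × 425)) = 78.64 mm.
A_s = 0.85 f'_c a b / f_y = 0.85 × 41.2 × 78.64 × 425 / 420 = 2786.8 mm².

A_s ≈ 2790 mm²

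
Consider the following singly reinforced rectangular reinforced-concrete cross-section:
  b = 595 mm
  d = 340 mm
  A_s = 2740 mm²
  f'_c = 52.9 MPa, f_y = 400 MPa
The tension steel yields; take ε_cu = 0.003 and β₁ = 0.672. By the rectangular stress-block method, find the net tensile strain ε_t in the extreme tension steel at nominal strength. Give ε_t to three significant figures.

a = A_s f_y/(0.85 f'_c b) = 40.97 mm.
β₁ = 0.672, so c = a/β₁ = 40.97/0.672 = 60.97 mm.
From the linear strain diagram with ε_cu = 0.003: ε_t = 0.003 (d − c)/c = 0.003 × (340 − 60.97)/60.97 = 0.0137.
Since ε_t ≥ 0.005, the section is tension-controlled.

ε_t ≈ 0.0137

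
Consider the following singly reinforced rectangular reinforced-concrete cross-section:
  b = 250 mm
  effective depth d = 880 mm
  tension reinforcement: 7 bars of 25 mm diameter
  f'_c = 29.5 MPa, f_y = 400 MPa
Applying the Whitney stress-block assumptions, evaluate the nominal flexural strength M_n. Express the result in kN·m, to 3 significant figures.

A_s = 7 × 491 = 3437 mm².
T = A_s f_y = 3437 × 400 = 1374800 N = 1374.8 kN.
From C = T: a = T/(0.85 f'_c b) = 1374800/(0.85 × 29.5 × 250) = 219.31 mm.
M_n = T(d − a/2) = 1374.8 kN × (880 − 109.655) mm = 1059.07 kN·m.

M_n ≈ 1060 kN·m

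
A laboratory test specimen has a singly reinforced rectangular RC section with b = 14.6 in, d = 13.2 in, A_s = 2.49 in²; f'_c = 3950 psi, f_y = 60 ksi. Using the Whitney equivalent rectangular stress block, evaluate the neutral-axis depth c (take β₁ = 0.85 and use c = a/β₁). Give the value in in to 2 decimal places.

c ≈ 3.59 in

T = A_s f_y = 2.49 × 60 = 149.4 kips.
a = T/(0.85 f'_c b) = 149.4/(0.85 × 3.95 × 14.6) = 3.0478 in.
With β₁ = 0.85, c = a/β₁ = 3.0478/0.85 = 3.59 in.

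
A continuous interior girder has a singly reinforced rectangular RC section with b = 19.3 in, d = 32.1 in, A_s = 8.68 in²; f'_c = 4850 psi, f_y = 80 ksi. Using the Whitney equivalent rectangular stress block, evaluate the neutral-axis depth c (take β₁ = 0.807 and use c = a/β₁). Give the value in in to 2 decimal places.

T = A_s f_y = 8.68 × 80 = 694.4 kips.
a = T/(0.85 f'_c b) = 694.4/(0.85 × 4.85 × 19.3) = 8.7275 in.
With β₁ = 0.807, c = a/β₁ = 8.7275/0.807 = 10.81 in.

c ≈ 10.81 in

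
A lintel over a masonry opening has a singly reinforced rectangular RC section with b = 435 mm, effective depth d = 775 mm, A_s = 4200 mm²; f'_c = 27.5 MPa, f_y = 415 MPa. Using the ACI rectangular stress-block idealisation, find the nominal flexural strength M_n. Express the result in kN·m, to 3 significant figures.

M_n ≈ 1200 kN·m

T = A_s f_y = 4200 × 415 = 1743000 N = 1743 kN.
From C = T: a = T/(0.85 f'_c b) = 1743000/(0.85 × 27.5 × 435) = 171.42 mm.
M_n = T(d − a/2) = 1743 kN × (775 − 85.71) mm = 1201.43 kN·m.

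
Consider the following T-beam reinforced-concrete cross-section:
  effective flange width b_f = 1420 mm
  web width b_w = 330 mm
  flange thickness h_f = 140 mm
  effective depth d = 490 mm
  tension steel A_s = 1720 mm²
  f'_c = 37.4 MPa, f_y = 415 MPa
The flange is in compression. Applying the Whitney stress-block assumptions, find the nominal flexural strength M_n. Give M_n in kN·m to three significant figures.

Tension: T = A_s f_y = 1720 × 415 = 713800 N.
Try a within the flange: a = T/(0.85 f'_c b_f) = 713800/(0.85 × 37.4 × 1420) = 15.81 mm.
Since a = 15.81 ≤ h_f = 140 mm, the stress block lies entirely in the flange; analyse as a rectangular beam of width b_f.
M_n = T(d − a/2) = 713800 × (490 − 7.905) = 344.12 × 10⁶ N·mm.
M_n = 344.12 kN·m.

M_n ≈ 344 kN·m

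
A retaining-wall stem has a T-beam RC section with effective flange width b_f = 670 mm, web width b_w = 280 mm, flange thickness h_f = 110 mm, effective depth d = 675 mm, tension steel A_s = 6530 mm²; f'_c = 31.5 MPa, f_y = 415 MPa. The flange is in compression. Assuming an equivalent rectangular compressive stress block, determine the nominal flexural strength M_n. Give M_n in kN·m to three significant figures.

M_n ≈ 1600 kN·m

Tension: T = A_s f_y = 6530 × 415 = 2709950 N.
Try a within the flange: a = T/(0.85 f'_c b_f) = 2709950/(0.85 × 31.5 × 670) = 151.06 mm.
a = 151.06 > h_f = 110 mm: the block extends into the web. Split into flange-overhang and web parts.
C_f = 0.85 f'_c (b_f − b_w) h_f = 0.85 × 31.5 × (670 − 280) × 110 = 1148648 N.
Remaining web compression depth: a_w = (T − C_f)/(0.85 f'_c b_w) = (2709950 − 1148648)/(0.85 × 31.5 × 280) = 208.26 mm.
M_n = C_f(d − h_f/2) + (T − C_f)(d − a_w/2) = 1148648 × (675 − 55) + 1561302 × (675 − 104.13) = 712.16 + 891.30 = 1603.46 × 10⁶ N·mm.
M_n = 1603.46 kN·m.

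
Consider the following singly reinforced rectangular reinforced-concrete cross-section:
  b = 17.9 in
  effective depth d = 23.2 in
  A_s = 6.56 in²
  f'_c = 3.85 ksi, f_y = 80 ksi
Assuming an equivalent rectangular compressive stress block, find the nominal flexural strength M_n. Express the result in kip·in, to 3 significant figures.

M_n ≈ 9820 kip·in

T = A_s f_y = 6.56 × 80 = 524.8 kips.
a = T/(0.85 f'_c b) = 524.8/(0.85 × 3.85 × 17.9) = 8.959 in.
M_n = T(d − a/2) = 524.8 × (23.2 − 4.4795) = 9824.5 kip·in.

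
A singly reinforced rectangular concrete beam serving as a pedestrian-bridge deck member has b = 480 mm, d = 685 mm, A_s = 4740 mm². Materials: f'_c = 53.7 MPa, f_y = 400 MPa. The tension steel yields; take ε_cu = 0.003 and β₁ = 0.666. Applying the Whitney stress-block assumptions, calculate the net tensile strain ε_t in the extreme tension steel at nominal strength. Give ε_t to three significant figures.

a = A_s f_y/(0.85 f'_c b) = 86.54 mm.
β₁ = 0.666, so c = a/β₁ = 86.54/0.666 = 129.94 mm.
From the linear strain diagram with ε_cu = 0.003: ε_t = 0.003 (d − c)/c = 0.003 × (685 − 129.94)/129.94 = 0.0128.
Since ε_t ≥ 0.005, the section is tension-controlled.

ε_t ≈ 0.0128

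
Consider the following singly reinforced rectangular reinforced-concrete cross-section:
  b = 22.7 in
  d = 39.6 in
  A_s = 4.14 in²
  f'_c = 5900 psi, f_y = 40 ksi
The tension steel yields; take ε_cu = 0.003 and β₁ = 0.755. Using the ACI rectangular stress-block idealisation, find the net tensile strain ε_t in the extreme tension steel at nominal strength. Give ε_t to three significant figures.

a = A_s f_y/(0.85 f'_c b) = 1.455 in.
β₁ = 0.755, so c = a/β₁ = 1.455/0.755 = 1.927 in.
From the linear strain diagram with ε_cu = 0.003: ε_t = 0.003 (d − c)/c = 0.003 × (39.6 − 1.927)/1.927 = 0.0587.
Since ε_t ≥ 0.005, the section is tension-controlled.

ε_t ≈ 0.0587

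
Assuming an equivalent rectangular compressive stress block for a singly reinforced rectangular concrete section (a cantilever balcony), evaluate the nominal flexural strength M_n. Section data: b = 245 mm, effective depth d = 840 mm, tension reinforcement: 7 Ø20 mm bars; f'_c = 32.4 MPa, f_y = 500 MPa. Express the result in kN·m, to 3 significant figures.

A_s = 7 × 314 = 2198 mm².
T = A_s f_y = 2198 × 500 = 1099000 N = 1099 kN.
From C = T: a = T/(0.85 f'_c b) = 1099000/(0.85 × 32.4 × 245) = 162.88 mm.
M_n = T(d − a/2) = 1099 kN × (840 − 81.44) mm = 833.66 kN·m.

M_n ≈ 834 kN·m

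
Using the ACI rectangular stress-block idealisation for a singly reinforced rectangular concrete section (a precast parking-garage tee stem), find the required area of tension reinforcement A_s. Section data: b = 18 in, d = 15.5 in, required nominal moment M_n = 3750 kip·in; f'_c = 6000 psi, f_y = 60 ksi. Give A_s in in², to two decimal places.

From M_n = 0.85 f'_c a b (d − a/2):
a = d − √(d² − 2M_n/(0.85 f'_c b)) = 15.5 − √(15.5² − 2 × 3750/(0.85 × 6 × 18)) = 2.908 in.
A_s = 0.85 f'_c a b / f_y = 0.85 × 6 × 2.908 × 18 / 60 = 4.449 in².

A_s ≈ 4.45 in²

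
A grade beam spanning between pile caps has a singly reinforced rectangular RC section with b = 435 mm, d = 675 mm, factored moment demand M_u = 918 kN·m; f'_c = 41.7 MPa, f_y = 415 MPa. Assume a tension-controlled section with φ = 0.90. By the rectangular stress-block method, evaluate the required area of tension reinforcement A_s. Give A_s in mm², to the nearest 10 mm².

M_n = M_u/φ = 918/0.90 = 1020 kN·m.
With M_n = 0.85 f'_c a b (d − a/2), solve the quadratic for a:
a = d − √(d² − 2M_n/(0.85 f'_c b)) = 675 − √(675² − 2 × 1020×10⁶/(0.85 × 41.7 × 435)) = 106.39 mm.
A_s = 0.85 f'_c a b / f_y = 0.85 × 41.7 × 106.39 × 435 / 415 = 3952.7 mm².

A_s ≈ 3950 mm²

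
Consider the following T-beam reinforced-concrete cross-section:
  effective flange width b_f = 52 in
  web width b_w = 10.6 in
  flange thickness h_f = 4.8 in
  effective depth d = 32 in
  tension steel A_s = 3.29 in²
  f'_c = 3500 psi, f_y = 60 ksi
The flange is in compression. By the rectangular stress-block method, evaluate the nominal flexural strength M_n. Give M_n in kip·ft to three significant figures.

M_n ≈ 516 kip·ft

Tension: T = A_s f_y = 3.29 × 60 = 197.4 kips.
Try a within the flange: a = T/(0.85 f'_c b_f) = 197.4/(0.85 × 3.5 × 52) = 1.276 in.
Since a = 1.276 ≤ h_f = 4.8 in, the stress block lies entirely in the flange; analyse as a rectangular beam of width b_f.
M_n = T(d − a/2) = 197.4 × (32 − 0.638) = 6190.9 kip·in.
M_n = 6190.9/12 = 515.91 kip·ft.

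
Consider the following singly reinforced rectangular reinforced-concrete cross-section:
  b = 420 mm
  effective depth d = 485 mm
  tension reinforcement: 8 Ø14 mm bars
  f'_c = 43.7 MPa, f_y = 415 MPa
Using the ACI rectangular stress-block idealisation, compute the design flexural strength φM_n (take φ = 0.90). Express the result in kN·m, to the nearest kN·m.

φM_n ≈ 216 kN·m

A_s = 8 × 154 = 1232 mm².
T = A_s f_y = 1232 × 415 = 511280 N = 511.28 kN.
From C = T: a = T/(0.85 f'_c b) = 511280/(0.85 × 43.7 × 420) = 32.77 mm.
M_n = T(d − a/2) = 511.28 kN × (485 − 16.385) mm = 239.59 kN·m.
φM_n = 0.90 × 239.59 = 215.63 kN·m.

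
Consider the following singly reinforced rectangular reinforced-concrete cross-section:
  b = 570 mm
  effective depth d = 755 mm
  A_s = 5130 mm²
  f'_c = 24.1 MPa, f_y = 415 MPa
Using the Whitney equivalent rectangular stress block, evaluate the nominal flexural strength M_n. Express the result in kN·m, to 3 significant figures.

T = A_s f_y = 5130 × 415 = 2128950 N = 2128.95 kN.
From C = T: a = T/(0.85 f'_c b) = 2128950/(0.85 × 24.1 × 570) = 182.33 mm.
M_n = T(d − a/2) = 2128.95 kN × (755 − 91.165) mm = 1413.27 kN·m.

M_n ≈ 1410 kN·m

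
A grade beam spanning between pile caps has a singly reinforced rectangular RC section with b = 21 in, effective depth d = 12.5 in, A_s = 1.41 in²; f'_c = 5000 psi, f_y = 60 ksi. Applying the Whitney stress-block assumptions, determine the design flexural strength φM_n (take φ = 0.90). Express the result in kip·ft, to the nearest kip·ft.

φM_n ≈ 76 kip·ft

T = A_s f_y = 1.41 × 60 = 84.6 kips.
a = T/(0.85 f'_c b) = 84.6/(0.85 × 5 × 21) = 0.948 in.
M_n = T(d − a/2) = 84.6 × (12.5 − 0.474) = 1017.4 kip·in = 1017.4/12 = 84.78 kip·ft.
φM_n = 0.90 × 84.78 = 76.30 kip·ft.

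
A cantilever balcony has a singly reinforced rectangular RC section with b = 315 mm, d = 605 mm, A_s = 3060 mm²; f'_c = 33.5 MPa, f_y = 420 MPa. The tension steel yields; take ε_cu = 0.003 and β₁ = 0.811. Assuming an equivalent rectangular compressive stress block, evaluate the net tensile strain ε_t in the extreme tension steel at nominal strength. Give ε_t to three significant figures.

a = A_s f_y/(0.85 f'_c b) = 143.28 mm.
β₁ = 0.811, so c = a/β₁ = 143.28/0.811 = 176.67 mm.
From the linear strain diagram with ε_cu = 0.003: ε_t = 0.003 (d − c)/c = 0.003 × (605 − 176.67)/176.67 = 0.00727.
Since ε_t ≥ 0.005, the section is tension-controlled.

ε_t ≈ 0.00727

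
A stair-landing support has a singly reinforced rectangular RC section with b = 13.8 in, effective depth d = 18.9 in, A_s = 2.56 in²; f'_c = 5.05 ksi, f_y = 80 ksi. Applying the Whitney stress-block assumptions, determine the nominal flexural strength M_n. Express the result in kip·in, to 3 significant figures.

T = A_s f_y = 2.56 × 80 = 204.8 kips.
a = T/(0.85 f'_c b) = 204.8/(0.85 × 5.05 × 13.8) = 3.457 in.
M_n = T(d − a/2) = 204.8 × (18.9 − 1.7285) = 3516.7 kip·in.

M_n ≈ 3520 kip·in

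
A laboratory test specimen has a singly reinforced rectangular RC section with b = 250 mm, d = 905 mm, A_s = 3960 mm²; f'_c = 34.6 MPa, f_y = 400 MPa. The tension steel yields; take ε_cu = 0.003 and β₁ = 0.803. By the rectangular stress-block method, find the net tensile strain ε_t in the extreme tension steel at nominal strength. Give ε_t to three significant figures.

a = A_s f_y/(0.85 f'_c b) = 215.44 mm.
β₁ = 0.803, so c = a/β₁ = 215.44/0.803 = 268.29 mm.
From the linear strain diagram with ε_cu = 0.003: ε_t = 0.003 (d − c)/c = 0.003 × (905 − 268.29)/268.29 = 0.00712.
Since ε_t ≥ 0.005, the section is tension-controlled.

ε_t ≈ 0.00712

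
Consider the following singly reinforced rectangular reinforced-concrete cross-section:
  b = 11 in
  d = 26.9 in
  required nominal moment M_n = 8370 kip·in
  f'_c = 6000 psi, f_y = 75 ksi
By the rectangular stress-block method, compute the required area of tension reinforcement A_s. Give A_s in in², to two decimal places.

From M_n = 0.85 f'_c a b (d − a/2):
a = d − √(d² − 2M_n/(0.85 f'_c b)) = 26.9 − √(26.9² − 2 × 8370/(0.85 × 6 × 11)) = 6.279 in.
A_s = 0.85 f'_c a b / f_y = 0.85 × 6 × 6.279 × 11 / 75 = 4.697 in².

A_s ≈ 4.70 in²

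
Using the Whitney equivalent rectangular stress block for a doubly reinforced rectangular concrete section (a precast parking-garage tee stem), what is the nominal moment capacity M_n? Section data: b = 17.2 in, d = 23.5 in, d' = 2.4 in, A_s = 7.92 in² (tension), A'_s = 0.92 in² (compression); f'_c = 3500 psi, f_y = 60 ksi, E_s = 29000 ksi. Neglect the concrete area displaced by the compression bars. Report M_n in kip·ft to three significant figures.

M_n ≈ 776 kip·ft

Assume both steels yield.
a = (A_s − A'_s) f_y/(0.85 f'_c b) = (7.92 − 0.92) × 60/(0.85 × 3.5 × 17.2) = 8.208 in.
c = a/β₁ = 8.208/0.85 = 9.656 in; ε'_s = 0.003(c − d')/c = 0.0023 ≥ ε_y = 0.0021, so the compression steel yields.
M_n = (A_s − A'_s) f_y (d − a/2) + A'_s f_y (d − d') = 420 × (23.5 − 4.104) + 55.2 × (23.5 − 2.4) = 8146.3 + 1164.7 = 9311.0 kip·in = 9311.0/12 = 775.92 kip·ft.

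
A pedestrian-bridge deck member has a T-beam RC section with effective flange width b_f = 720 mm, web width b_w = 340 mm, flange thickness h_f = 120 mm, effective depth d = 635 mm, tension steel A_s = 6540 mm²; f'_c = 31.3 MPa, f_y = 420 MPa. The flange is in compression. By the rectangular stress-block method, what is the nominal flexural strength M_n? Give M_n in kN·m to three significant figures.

M_n ≈ 1540 kN·m

Tension: T = A_s f_y = 6540 × 420 = 2746800 N.
Try a within the flange: a = T/(0.85 f'_c b_f) = 2746800/(0.85 × 31.3 × 720) = 143.39 mm.
a = 143.39 > h_f = 120 mm: the block extends into the web. Split into flange-overhang and web parts.
C_f = 0.85 f'_c (b_f − b_w) h_f = 0.85 × 31.3 × (720 − 340) × 120 = 1213188 N.
Remaining web compression depth: a_w = (T − C_f)/(0.85 f'_c b_w) = (2746800 − 1213188)/(0.85 × 31.3 × 340) = 169.54 mm.
M_n = C_f(d − h_f/2) + (T − C_f)(d − a_w/2) = 1213188 × (635 − 60) + 1533612 × (635 − 84.77) = 697.58 + 843.84 = 1541.42 × 10⁶ N·mm.
M_n = 1541.42 kN·m.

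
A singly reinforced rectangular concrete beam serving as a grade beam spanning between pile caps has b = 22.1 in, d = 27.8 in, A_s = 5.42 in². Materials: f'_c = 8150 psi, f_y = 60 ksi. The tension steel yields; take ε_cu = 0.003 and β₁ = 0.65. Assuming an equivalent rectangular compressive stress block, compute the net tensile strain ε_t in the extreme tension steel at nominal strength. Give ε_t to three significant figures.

a = A_s f_y/(0.85 f'_c b) = 2.124 in.
β₁ = 0.65, so c = a/β₁ = 2.124/0.65 = 3.268 in.
From the linear strain diagram with ε_cu = 0.003: ε_t = 0.003 (d − c)/c = 0.003 × (27.8 − 3.268)/3.268 = 0.0225.
Since ε_t ≥ 0.005, the section is tension-controlled.

ε_t ≈ 0.0225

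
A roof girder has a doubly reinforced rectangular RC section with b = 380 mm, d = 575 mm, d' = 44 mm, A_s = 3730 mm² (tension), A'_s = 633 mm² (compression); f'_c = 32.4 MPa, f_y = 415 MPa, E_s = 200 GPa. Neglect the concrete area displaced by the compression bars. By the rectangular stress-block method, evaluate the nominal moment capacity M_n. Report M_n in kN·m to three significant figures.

Assume both tension and compression steel yield.
Net tension couple steel: A_s − A'_s = 3097 mm².
a = (A_s − A'_s) f_y / (0.85 f'_c b) = 1285255/(0.85 × 32.4 × 380) = 122.81 mm.
c = a/β₁ = 122.81/0.819 = 149.95 mm; ε'_s = 0.003(c − d')/c = 0.0021 ≥ f_y/E_s = 0.0021, so compression steel does yield.
M_n = (A_s − A'_s) f_y (d − a/2) + A'_s f_y (d − d') = [1285255 × (575 − 61.405) + 262695 × (575 − 44)] × 10⁻⁶ = 660.10 + 139.49 = 799.59 kN·m.

M_n ≈ 800 kN·m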